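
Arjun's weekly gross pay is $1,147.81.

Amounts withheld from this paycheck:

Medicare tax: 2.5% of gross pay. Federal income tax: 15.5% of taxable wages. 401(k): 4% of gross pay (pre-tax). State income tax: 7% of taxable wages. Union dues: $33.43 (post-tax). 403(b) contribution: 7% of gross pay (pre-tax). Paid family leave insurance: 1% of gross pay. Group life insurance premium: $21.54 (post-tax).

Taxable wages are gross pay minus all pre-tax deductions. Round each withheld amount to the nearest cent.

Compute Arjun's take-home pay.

$696.55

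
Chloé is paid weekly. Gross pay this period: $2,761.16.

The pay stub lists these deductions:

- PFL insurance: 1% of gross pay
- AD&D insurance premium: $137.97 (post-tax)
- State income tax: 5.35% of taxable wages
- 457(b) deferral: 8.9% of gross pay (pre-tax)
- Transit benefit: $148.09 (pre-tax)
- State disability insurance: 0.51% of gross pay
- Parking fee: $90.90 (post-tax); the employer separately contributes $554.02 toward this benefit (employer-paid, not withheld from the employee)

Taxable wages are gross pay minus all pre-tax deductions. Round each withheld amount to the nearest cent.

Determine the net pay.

457(b) deferral: $2,761.16 × 0.089 = $245.74
Transit benefit: $148.09
Pre-tax total = $245.74 + $148.09 = $393.83
Taxable wages = $2,761.16 − $393.83 = $2,367.33
State income tax: $2,367.33 × 0.0535 = $126.65
State disability insurance: $2,761.16 × 0.0051 = $14.08
PFL insurance: $2,761.16 × 0.01 = $27.61
AD&D insurance premium: $137.97
Parking fee: $90.90
(Employer's $554.02 toward parking fee is not withheld from the employee.)
Total deductions = $245.74 + $148.09 + $126.65 + $14.08 + $27.61 + $137.97 + $90.90 = $791.04
Net pay = $2,761.16 − $791.04 = $1,970.12

$1,970.12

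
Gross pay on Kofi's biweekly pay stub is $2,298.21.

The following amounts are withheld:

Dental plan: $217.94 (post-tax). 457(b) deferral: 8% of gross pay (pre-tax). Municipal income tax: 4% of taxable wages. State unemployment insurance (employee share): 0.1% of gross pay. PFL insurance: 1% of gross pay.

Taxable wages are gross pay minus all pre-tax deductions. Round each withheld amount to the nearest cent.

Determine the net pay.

457(b) deferral: $2,298.21 × 0.08 = $183.86
Taxable wages = $2,298.21 − $183.86 = $2,114.35
Municipal income tax: $2,114.35 × 0.04 = $84.57
PFL insurance: $2,298.21 × 0.01 = $22.98
State unemployment insurance (employee share): $2,298.21 × 0.001 = $2.30
Dental plan: $217.94
Total deductions = $183.86 + $84.57 + $22.98 + $2.30 + $217.94 = $511.65
Net pay = $2,298.21 − $511.65 = $1,786.56

$1,786.56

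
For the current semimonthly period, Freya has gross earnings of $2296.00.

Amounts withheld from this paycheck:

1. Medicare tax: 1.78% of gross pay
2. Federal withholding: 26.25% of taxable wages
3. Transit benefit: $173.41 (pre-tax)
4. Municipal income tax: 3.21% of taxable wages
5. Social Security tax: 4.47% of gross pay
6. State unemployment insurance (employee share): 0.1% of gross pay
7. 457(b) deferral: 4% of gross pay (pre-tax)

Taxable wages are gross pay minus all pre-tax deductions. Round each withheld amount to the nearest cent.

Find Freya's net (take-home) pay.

$1286.69

Transit benefit: $173.41
457(b) deferral: $2296.00 × 0.04 = $91.84
Pre-tax total = $173.41 + $91.84 = $265.25
Taxable wages = $2296.00 − $265.25 = $2030.75
Municipal income tax: $2030.75 × 0.0321 = $65.19
Federal withholding: $2030.75 × 0.2625 = $533.07
Social Security tax: $2296.00 × 0.0447 = $102.63
State unemployment insurance (employee share): $2296.00 × 0.001 = $2.30
Medicare tax: $2296.00 × 0.0178 = $40.87
Total deductions = $173.41 + $91.84 + $65.19 + $533.07 + $102.63 + $2.30 + $40.87 = $1009.31
Net pay = $2296.00 − $1009.31 = $1286.69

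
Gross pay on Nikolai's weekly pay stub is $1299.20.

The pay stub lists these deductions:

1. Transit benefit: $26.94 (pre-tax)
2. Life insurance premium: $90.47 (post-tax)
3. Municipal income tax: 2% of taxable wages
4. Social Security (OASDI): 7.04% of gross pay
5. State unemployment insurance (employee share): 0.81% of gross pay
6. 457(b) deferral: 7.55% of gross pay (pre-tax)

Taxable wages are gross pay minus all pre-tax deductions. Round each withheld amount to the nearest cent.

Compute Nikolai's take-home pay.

$958.24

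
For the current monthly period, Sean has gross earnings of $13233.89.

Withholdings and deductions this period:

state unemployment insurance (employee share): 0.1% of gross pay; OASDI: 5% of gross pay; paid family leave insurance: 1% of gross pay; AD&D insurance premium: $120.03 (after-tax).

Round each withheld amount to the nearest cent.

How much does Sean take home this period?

$12306.60

OASDI: $13233.89 × 0.05 = $661.69
State unemployment insurance (employee share): $13233.89 × 0.001 = $13.23
Paid family leave insurance: $13233.89 × 0.01 = $132.34
AD&D insurance premium: $120.03
Total deductions = $661.69 + $13.23 + $132.34 + $120.03 = $927.29
Net pay = $13233.89 − $927.29 = $12306.60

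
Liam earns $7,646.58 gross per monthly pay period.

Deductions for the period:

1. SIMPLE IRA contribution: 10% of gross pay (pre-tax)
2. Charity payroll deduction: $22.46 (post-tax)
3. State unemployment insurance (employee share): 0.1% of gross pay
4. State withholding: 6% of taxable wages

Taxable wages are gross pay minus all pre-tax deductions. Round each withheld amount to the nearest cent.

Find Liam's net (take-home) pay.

SIMPLE IRA contribution: $7,646.58 × 0.1 = $764.66
Taxable wages = $7,646.58 − $764.66 = $6,881.92
State withholding: $6,881.92 × 0.06 = $412.92
State unemployment insurance (employee share): $7,646.58 × 0.001 = $7.65
Charity payroll deduction: $22.46
Total deductions = $764.66 + $412.92 + $7.65 + $22.46 = $1,207.69
Net pay = $7,646.58 − $1,207.69 = $6,438.89

$6,438.89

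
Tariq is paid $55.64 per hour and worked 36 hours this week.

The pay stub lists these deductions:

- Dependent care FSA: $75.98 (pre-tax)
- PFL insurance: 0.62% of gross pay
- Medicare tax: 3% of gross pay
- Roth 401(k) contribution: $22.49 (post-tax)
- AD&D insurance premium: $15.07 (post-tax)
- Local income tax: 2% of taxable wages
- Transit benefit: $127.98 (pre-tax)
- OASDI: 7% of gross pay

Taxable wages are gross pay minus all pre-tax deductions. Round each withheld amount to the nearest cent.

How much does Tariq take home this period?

$1,512.82

Gross pay: 36 × $55.64 = $2,003.04
Transit benefit: $127.98
Dependent care FSA: $75.98
Pre-tax total = $127.98 + $75.98 = $203.96
Taxable wages = $2,003.04 − $203.96 = $1,799.08
Local income tax: $1,799.08 × 0.02 = $35.98
PFL insurance: $2,003.04 × 0.0062 = $12.42
OASDI: $2,003.04 × 0.07 = $140.21
Medicare tax: $2,003.04 × 0.03 = $60.09
Roth 401(k) contribution: $22.49
AD&D insurance premium: $15.07
Total deductions = $127.98 + $75.98 + $35.98 + $12.42 + $140.21 + $60.09 + $22.49 + $15.07 = $490.22
Net pay = $2,003.04 − $490.22 = $1,512.82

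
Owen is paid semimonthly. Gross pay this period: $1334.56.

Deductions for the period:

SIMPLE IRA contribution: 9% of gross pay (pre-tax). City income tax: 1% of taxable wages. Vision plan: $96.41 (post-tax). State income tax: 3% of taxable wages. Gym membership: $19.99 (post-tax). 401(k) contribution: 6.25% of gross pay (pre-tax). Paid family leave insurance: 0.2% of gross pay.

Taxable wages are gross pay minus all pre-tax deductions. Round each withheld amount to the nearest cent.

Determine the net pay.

$966.73

SIMPLE IRA contribution: $1334.56 × 0.09 = $120.11
401(k) contribution: $1334.56 × 0.0625 = $83.41
Pre-tax total = $120.11 + $83.41 = $203.52
Taxable wages = $1334.56 − $203.52 = $1131.04
State income tax: $1131.04 × 0.03 = $33.93
City income tax: $1131.04 × 0.01 = $11.31
Paid family leave insurance: $1334.56 × 0.002 = $2.67
Gym membership: $19.99
Vision plan: $96.41
Total deductions = $120.11 + $83.41 + $33.93 + $11.31 + $2.67 + $19.99 + $96.41 = $367.83
Net pay = $1334.56 − $367.83 = $966.73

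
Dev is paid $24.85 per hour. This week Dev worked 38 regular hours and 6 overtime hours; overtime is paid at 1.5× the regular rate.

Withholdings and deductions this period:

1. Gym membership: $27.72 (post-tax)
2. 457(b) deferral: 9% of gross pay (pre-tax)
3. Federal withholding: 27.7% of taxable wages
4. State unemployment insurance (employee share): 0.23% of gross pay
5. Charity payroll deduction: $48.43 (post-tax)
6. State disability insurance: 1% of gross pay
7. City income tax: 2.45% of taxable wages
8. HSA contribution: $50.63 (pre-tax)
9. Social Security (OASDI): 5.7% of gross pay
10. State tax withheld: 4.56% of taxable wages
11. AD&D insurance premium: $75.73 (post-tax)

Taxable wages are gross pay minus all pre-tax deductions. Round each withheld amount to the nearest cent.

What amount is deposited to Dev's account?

Regular pay: 38 × $24.85 = $944.30
Overtime pay: 6 × $24.85 × 1.5 = $223.65
Gross pay = $944.30 + $223.65 = $1,167.95
HSA contribution: $50.63
457(b) deferral: $1,167.95 × 0.09 = $105.12
Pre-tax total = $50.63 + $105.12 = $155.75
Taxable wages = $1,167.95 − $155.75 = $1,012.20
City income tax: $1,012.20 × 0.0245 = $24.80
State tax withheld: $1,012.20 × 0.0456 = $46.16
Federal withholding: $1,012.20 × 0.277 = $280.38
State disability insurance: $1,167.95 × 0.01 = $11.68
Social Security (OASDI): $1,167.95 × 0.057 = $66.57
State unemployment insurance (employee share): $1,167.95 × 0.0023 = $2.69
Gym membership: $27.72
AD&D insurance premium: $75.73
Charity payroll deduction: $48.43
Total deductions = $50.63 + $105.12 + $24.80 + $46.16 + $280.38 + $11.68 + $66.57 + $2.69 + $27.72 + $75.73 + $48.43 = $739.91
Net pay = $1,167.95 − $739.91 = $428.04

$428.04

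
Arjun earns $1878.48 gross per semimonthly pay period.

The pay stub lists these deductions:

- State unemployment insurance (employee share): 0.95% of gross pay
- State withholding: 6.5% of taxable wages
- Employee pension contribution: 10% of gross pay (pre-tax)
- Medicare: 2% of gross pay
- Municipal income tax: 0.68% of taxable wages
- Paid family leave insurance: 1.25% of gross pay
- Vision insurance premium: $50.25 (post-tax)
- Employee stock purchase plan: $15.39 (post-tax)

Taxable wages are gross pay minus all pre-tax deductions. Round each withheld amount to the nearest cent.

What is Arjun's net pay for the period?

$1424.70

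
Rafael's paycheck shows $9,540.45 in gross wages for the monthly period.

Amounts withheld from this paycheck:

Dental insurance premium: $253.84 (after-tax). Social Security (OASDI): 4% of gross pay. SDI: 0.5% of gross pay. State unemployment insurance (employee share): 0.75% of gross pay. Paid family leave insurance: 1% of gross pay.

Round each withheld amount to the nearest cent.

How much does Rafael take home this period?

$8,690.34

State unemployment insurance (employee share): $9,540.45 × 0.0075 = $71.55
Paid family leave insurance: $9,540.45 × 0.01 = $95.40
SDI: $9,540.45 × 0.005 = $47.70
Social Security (OASDI): $9,540.45 × 0.04 = $381.62
Dental insurance premium: $253.84
Total deductions = $71.55 + $95.40 + $47.70 + $381.62 + $253.84 = $850.11
Net pay = $9,540.45 − $850.11 = $8,690.34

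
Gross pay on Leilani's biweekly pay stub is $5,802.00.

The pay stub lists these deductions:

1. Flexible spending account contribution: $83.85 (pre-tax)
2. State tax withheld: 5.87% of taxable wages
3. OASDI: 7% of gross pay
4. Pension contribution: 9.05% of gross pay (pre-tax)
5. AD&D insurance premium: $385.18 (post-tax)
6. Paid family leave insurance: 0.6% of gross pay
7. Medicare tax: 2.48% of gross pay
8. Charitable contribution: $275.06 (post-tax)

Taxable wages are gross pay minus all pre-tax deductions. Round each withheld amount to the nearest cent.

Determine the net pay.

Pension contribution: $5,802.00 × 0.0905 = $525.08
Flexible spending account contribution: $83.85
Pre-tax total = $525.08 + $83.85 = $608.93
Taxable wages = $5,802.00 − $608.93 = $5,193.07
State tax withheld: $5,193.07 × 0.0587 = $304.83
OASDI: $5,802.00 × 0.07 = $406.14
Medicare tax: $5,802.00 × 0.0248 = $143.89
Paid family leave insurance: $5,802.00 × 0.006 = $34.81
AD&D insurance premium: $385.18
Charitable contribution: $275.06
Total deductions = $525.08 + $83.85 + $304.83 + $406.14 + $143.89 + $34.81 + $385.18 + $275.06 = $2,158.84
Net pay = $5,802.00 − $2,158.84 = $3,643.16

$3,643.16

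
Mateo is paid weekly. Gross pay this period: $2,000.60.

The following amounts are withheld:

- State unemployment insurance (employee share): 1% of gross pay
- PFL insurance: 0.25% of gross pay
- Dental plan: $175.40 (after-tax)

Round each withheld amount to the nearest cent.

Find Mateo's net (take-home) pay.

State unemployment insurance (employee share): $2,000.60 × 0.01 = $20.01
PFL insurance: $2,000.60 × 0.0025 = $5.00
Dental plan: $175.40
Total deductions = $20.01 + $5.00 + $175.40 = $200.41
Net pay = $2,000.60 − $200.41 = $1,800.19

$1,800.19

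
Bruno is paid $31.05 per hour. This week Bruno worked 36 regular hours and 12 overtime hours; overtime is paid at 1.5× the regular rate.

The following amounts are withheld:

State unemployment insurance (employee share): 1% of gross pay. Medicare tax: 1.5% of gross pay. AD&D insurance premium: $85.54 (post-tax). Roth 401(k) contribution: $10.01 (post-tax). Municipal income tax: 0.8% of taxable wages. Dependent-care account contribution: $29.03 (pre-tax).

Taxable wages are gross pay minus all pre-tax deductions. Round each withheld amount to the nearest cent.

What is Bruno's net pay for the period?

$1497.02

Regular pay: 36 × $31.05 = $1117.80
Overtime pay: 12 × $31.05 × 1.5 = $558.90
Gross pay = $1117.80 + $558.90 = $1676.70
Dependent-care account contribution: $29.03
Taxable wages = $1676.70 − $29.03 = $1647.67
Municipal income tax: $1647.67 × 0.008 = $13.18
State unemployment insurance (employee share): $1676.70 × 0.01 = $16.77
Medicare tax: $1676.70 × 0.015 = $25.15
AD&D insurance premium: $85.54
Roth 401(k) contribution: $10.01
Total deductions = $29.03 + $13.18 + $16.77 + $25.15 + $85.54 + $10.01 = $179.68
Net pay = $1676.70 − $179.68 = $1497.02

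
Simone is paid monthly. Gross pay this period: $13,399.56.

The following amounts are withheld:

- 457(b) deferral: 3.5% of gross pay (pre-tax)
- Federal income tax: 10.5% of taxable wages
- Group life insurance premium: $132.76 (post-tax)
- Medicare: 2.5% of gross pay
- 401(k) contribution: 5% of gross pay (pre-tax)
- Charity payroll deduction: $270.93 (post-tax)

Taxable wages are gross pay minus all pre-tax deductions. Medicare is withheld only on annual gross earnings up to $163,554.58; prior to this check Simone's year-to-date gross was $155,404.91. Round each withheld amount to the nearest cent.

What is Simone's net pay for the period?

$10,365.81

457(b) deferral: $13,399.56 × 0.035 = $468.98
401(k) contribution: $13,399.56 × 0.05 = $669.98
Pre-tax total = $468.98 + $669.98 = $1,138.96
Taxable wages = $13,399.56 − $1,138.96 = $12,260.60
Federal income tax: $12,260.60 × 0.105 = $1,287.36
Medicare: only $163,554.58 − $155,404.91 = $8,149.67 of this check is subject → $8,149.67 × 0.025 = $203.74
Charity payroll deduction: $270.93
Group life insurance premium: $132.76
Total deductions = $468.98 + $669.98 + $1,287.36 + $203.74 + $270.93 + $132.76 = $3,033.75
Net pay = $13,399.56 − $3,033.75 = $10,365.81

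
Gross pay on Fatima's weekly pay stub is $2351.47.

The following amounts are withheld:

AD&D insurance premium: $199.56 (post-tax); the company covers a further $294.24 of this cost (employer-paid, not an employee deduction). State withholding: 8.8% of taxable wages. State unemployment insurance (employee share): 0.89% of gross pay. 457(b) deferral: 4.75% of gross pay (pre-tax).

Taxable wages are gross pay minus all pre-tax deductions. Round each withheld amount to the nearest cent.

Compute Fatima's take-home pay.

$1822.19

457(b) deferral: $2351.47 × 0.0475 = $111.69
Taxable wages = $2351.47 − $111.69 = $2239.78
State withholding: $2239.78 × 0.088 = $197.10
State unemployment insurance (employee share): $2351.47 × 0.0089 = $20.93
AD&D insurance premium: $199.56
(Employer's $294.24 toward AD&D insurance premium is not withheld from the employee.)
Total deductions = $111.69 + $197.10 + $20.93 + $199.56 = $529.28
Net pay = $2351.47 − $529.28 = $1822.19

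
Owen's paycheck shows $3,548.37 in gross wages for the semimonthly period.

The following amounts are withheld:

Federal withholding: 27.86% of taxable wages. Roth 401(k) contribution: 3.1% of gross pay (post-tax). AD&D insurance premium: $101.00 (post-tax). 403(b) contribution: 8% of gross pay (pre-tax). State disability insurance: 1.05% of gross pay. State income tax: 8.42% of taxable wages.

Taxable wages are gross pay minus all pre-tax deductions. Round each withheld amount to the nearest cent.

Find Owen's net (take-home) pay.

403(b) contribution: $3,548.37 × 0.08 = $283.87
Taxable wages = $3,548.37 − $283.87 = $3,264.50
Federal withholding: $3,264.50 × 0.2786 = $909.49
State income tax: $3,264.50 × 0.0842 = $274.87
State disability insurance: $3,548.37 × 0.0105 = $37.26
AD&D insurance premium: $101.00
Roth 401(k) contribution: $3,548.37 × 0.031 = $110.00
Total deductions = $283.87 + $909.49 + $274.87 + $37.26 + $101.00 + $110.00 = $1,716.49
Net pay = $3,548.37 − $1,716.49 = $1,831.88

$1,831.88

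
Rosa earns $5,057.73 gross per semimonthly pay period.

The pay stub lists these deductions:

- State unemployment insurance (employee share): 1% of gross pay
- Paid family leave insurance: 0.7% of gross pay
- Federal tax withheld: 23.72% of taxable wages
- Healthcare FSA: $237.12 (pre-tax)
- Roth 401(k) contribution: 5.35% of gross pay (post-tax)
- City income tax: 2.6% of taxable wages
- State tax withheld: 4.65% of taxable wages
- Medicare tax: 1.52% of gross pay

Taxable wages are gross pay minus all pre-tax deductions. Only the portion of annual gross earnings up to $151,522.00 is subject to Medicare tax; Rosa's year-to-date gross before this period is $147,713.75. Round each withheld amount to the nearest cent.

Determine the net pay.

Healthcare FSA: $237.12
Taxable wages = $5,057.73 − $237.12 = $4,820.61
State tax withheld: $4,820.61 × 0.0465 = $224.16
Federal tax withheld: $4,820.61 × 0.2372 = $1,143.45
City income tax: $4,820.61 × 0.026 = $125.34
Paid family leave insurance: $5,057.73 × 0.007 = $35.40
State unemployment insurance (employee share): $5,057.73 × 0.01 = $50.58
Medicare tax: only $151,522.00 − $147,713.75 = $3,808.25 of this check is subject → $3,808.25 × 0.0152 = $57.89
Roth 401(k) contribution: $5,057.73 × 0.0535 = $270.59
Total deductions = $237.12 + $224.16 + $1,143.45 + $125.34 + $35.40 + $50.58 + $57.89 + $270.59 = $2,144.53
Net pay = $5,057.73 − $2,144.53 = $2,913.20

$2,913.20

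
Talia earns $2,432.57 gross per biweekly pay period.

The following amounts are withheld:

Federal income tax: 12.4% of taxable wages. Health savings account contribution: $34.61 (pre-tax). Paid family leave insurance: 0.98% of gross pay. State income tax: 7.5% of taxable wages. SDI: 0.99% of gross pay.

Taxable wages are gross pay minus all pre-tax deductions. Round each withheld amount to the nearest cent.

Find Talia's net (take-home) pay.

$1,872.84

Health savings account contribution: $34.61
Taxable wages = $2,432.57 − $34.61 = $2,397.96
Federal income tax: $2,397.96 × 0.124 = $297.35
State income tax: $2,397.96 × 0.075 = $179.85
SDI: $2,432.57 × 0.0099 = $24.08
Paid family leave insurance: $2,432.57 × 0.0098 = $23.84
Total deductions = $34.61 + $297.35 + $179.85 + $24.08 + $23.84 = $559.73
Net pay = $2,432.57 − $559.73 = $1,872.84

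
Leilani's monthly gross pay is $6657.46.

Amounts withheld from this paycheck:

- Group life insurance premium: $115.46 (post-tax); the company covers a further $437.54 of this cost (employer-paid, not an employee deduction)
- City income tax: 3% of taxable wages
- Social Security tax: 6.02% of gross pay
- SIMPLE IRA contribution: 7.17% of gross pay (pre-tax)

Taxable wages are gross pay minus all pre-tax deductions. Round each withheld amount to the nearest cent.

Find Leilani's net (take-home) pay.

$5478.48

SIMPLE IRA contribution: $6657.46 × 0.0717 = $477.34
Taxable wages = $6657.46 − $477.34 = $6180.12
City income tax: $6180.12 × 0.03 = $185.40
Social Security tax: $6657.46 × 0.0602 = $400.78
Group life insurance premium: $115.46
(Employer's $437.54 toward group life insurance premium is not withheld from the employee.)
Total deductions = $477.34 + $185.40 + $400.78 + $115.46 = $1178.98
Net pay = $6657.46 − $1178.98 = $5478.48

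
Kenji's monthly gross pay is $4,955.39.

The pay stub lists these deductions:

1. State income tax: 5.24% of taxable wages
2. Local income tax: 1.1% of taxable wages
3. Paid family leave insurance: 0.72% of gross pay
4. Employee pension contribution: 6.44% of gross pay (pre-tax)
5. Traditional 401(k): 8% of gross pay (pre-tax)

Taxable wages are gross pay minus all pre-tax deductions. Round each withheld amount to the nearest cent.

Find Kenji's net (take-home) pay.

$3,935.34

Traditional 401(k): $4,955.39 × 0.08 = $396.43
Employee pension contribution: $4,955.39 × 0.0644 = $319.13
Pre-tax total = $396.43 + $319.13 = $715.56
Taxable wages = $4,955.39 − $715.56 = $4,239.83
Local income tax: $4,239.83 × 0.011 = $46.64
State income tax: $4,239.83 × 0.0524 = $222.17
Paid family leave insurance: $4,955.39 × 0.0072 = $35.68
Total deductions = $396.43 + $319.13 + $46.64 + $222.17 + $35.68 = $1,020.05
Net pay = $4,955.39 − $1,020.05 = $3,935.34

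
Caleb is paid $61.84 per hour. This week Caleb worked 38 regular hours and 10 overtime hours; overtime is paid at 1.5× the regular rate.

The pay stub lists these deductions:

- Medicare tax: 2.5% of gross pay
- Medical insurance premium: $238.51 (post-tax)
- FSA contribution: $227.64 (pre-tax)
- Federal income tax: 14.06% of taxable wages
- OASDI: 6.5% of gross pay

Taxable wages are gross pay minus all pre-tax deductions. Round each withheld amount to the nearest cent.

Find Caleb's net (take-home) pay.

$2,087.58

Regular pay: 38 × $61.84 = $2,349.92
Overtime pay: 10 × $61.84 × 1.5 = $927.60
Gross pay = $2,349.92 + $927.60 = $3,277.52
FSA contribution: $227.64
Taxable wages = $3,277.52 − $227.64 = $3,049.88
Federal income tax: $3,049.88 × 0.1406 = $428.81
OASDI: $3,277.52 × 0.065 = $213.04
Medicare tax: $3,277.52 × 0.025 = $81.94
Medical insurance premium: $238.51
Total deductions = $227.64 + $428.81 + $213.04 + $81.94 + $238.51 = $1,189.94
Net pay = $3,277.52 − $1,189.94 = $2,087.58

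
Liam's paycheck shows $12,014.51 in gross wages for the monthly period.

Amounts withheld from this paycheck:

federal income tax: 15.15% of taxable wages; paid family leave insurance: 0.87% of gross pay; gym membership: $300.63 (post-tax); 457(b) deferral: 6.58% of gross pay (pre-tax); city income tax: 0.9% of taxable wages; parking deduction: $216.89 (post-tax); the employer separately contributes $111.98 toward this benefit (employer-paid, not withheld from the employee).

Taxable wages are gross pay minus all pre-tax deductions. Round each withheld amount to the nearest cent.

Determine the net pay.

$8,800.46

457(b) deferral: $12,014.51 × 0.0658 = $790.55
Taxable wages = $12,014.51 − $790.55 = $11,223.96
Federal income tax: $11,223.96 × 0.1515 = $1,700.43
City income tax: $11,223.96 × 0.009 = $101.02
Paid family leave insurance: $12,014.51 × 0.0087 = $104.53
Gym membership: $300.63
Parking deduction: $216.89
(Employer's $111.98 toward parking deduction is not withheld from the employee.)
Total deductions = $790.55 + $1,700.43 + $101.02 + $104.53 + $300.63 + $216.89 = $3,214.05
Net pay = $12,014.51 − $3,214.05 = $8,800.46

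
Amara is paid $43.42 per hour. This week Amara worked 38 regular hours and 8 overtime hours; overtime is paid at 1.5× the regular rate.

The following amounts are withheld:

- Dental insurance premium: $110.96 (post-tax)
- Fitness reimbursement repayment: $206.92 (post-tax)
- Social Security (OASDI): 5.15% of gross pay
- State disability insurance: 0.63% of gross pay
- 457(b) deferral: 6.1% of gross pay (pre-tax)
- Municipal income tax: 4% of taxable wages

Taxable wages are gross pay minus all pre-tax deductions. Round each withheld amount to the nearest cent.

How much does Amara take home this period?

$1513.66

Regular pay: 38 × $43.42 = $1649.96
Overtime pay: 8 × $43.42 × 1.5 = $521.04
Gross pay = $1649.96 + $521.04 = $2171.00
457(b) deferral: $2171.00 × 0.061 = $132.43
Taxable wages = $2171.00 − $132.43 = $2038.57
Municipal income tax: $2038.57 × 0.04 = $81.54
State disability insurance: $2171.00 × 0.0063 = $13.68
Social Security (OASDI): $2171.00 × 0.0515 = $111.81
Dental insurance premium: $110.96
Fitness reimbursement repayment: $206.92
Total deductions = $132.43 + $81.54 + $13.68 + $111.81 + $110.96 + $206.92 = $657.34
Net pay = $2171.00 − $657.34 = $1513.66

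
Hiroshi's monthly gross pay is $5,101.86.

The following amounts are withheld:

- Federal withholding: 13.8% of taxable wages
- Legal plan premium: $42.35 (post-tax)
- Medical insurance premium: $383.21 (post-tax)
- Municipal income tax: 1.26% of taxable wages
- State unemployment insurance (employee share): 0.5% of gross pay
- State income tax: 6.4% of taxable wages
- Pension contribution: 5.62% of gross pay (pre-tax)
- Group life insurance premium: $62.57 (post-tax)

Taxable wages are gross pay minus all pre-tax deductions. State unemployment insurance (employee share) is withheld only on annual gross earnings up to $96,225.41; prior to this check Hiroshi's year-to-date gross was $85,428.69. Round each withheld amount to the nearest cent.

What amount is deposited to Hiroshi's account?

$3,268.17

Pension contribution: $5,101.86 × 0.0562 = $286.72
Taxable wages = $5,101.86 − $286.72 = $4,815.14
State income tax: $4,815.14 × 0.064 = $308.17
Municipal income tax: $4,815.14 × 0.0126 = $60.67
Federal withholding: $4,815.14 × 0.138 = $664.49
State unemployment insurance (employee share): cap not yet reached, full $5,101.86 is subject → $5,101.86 × 0.005 = $25.51
Legal plan premium: $42.35
Medical insurance premium: $383.21
Group life insurance premium: $62.57
Total deductions = $286.72 + $308.17 + $60.67 + $664.49 + $25.51 + $42.35 + $383.21 + $62.57 = $1,833.69
Net pay = $5,101.86 − $1,833.69 = $3,268.17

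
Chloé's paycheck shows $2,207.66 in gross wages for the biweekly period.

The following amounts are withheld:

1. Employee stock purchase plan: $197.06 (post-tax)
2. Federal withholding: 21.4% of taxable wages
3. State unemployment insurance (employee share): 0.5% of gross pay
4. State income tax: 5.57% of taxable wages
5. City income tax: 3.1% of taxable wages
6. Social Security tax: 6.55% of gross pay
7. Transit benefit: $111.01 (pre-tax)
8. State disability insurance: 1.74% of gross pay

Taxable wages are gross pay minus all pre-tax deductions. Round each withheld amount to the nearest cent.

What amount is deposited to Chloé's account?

$1,075.08

Transit benefit: $111.01
Taxable wages = $2,207.66 − $111.01 = $2,096.65
Federal withholding: $2,096.65 × 0.214 = $448.68
State income tax: $2,096.65 × 0.0557 = $116.78
City income tax: $2,096.65 × 0.031 = $65.00
State unemployment insurance (employee share): $2,207.66 × 0.005 = $11.04
Social Security tax: $2,207.66 × 0.0655 = $144.60
State disability insurance: $2,207.66 × 0.0174 = $38.41
Employee stock purchase plan: $197.06
Total deductions = $111.01 + $448.68 + $116.78 + $65.00 + $11.04 + $144.60 + $38.41 + $197.06 = $1,132.58
Net pay = $2,207.66 − $1,132.58 = $1,075.08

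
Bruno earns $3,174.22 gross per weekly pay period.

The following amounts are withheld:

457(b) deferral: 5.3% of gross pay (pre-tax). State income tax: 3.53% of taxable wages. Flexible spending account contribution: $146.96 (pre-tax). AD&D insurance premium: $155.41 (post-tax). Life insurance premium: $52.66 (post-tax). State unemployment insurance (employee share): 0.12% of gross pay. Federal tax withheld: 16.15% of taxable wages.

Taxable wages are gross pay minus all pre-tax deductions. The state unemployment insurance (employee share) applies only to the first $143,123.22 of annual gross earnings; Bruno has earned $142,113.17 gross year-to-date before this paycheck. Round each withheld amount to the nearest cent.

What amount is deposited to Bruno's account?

$2,087.10

Flexible spending account contribution: $146.96
457(b) deferral: $3,174.22 × 0.053 = $168.23
Pre-tax total = $146.96 + $168.23 = $315.19
Taxable wages = $3,174.22 − $315.19 = $2,859.03
State income tax: $2,859.03 × 0.0353 = $100.92
Federal tax withheld: $2,859.03 × 0.1615 = $461.73
State unemployment insurance (employee share): only $143,123.22 − $142,113.17 = $1,010.05 of this check is subject → $1,010.05 × 0.0012 = $1.21
Life insurance premium: $52.66
AD&D insurance premium: $155.41
Total deductions = $146.96 + $168.23 + $100.92 + $461.73 + $1.21 + $52.66 + $155.41 = $1,087.12
Net pay = $3,174.22 − $1,087.12 = $2,087.10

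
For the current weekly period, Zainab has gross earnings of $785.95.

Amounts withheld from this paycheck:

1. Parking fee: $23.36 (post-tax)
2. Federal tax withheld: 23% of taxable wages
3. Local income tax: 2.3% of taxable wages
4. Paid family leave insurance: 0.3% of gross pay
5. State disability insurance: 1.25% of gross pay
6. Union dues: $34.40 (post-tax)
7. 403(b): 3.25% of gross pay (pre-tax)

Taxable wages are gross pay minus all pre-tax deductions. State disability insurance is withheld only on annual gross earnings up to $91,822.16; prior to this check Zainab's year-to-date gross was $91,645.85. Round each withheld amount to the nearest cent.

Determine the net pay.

$505.71

403(b): $785.95 × 0.0325 = $25.54
Taxable wages = $785.95 − $25.54 = $760.41
Federal tax withheld: $760.41 × 0.23 = $174.89
Local income tax: $760.41 × 0.023 = $17.49
Paid family leave insurance: $785.95 × 0.003 = $2.36
State disability insurance: only $91,822.16 − $91,645.85 = $176.31 of this check is subject → $176.31 × 0.0125 = $2.20
Parking fee: $23.36
Union dues: $34.40
Total deductions = $25.54 + $174.89 + $17.49 + $2.36 + $2.20 + $23.36 + $34.40 = $280.24
Net pay = $785.95 − $280.24 = $505.71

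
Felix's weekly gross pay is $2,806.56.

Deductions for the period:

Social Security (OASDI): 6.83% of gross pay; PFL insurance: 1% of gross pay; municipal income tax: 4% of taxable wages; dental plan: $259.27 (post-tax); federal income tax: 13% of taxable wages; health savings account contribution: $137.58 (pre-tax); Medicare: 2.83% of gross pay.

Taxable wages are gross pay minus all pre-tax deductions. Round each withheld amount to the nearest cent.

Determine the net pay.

Health savings account contribution: $137.58
Taxable wages = $2,806.56 − $137.58 = $2,668.98
Municipal income tax: $2,668.98 × 0.04 = $106.76
Federal income tax: $2,668.98 × 0.13 = $346.97
PFL insurance: $2,806.56 × 0.01 = $28.07
Medicare: $2,806.56 × 0.0283 = $79.43
Social Security (OASDI): $2,806.56 × 0.0683 = $191.69
Dental plan: $259.27
Total deductions = $137.58 + $106.76 + $346.97 + $28.07 + $79.43 + $191.69 + $259.27 = $1,149.77
Net pay = $2,806.56 − $1,149.77 = $1,656.79

$1,656.79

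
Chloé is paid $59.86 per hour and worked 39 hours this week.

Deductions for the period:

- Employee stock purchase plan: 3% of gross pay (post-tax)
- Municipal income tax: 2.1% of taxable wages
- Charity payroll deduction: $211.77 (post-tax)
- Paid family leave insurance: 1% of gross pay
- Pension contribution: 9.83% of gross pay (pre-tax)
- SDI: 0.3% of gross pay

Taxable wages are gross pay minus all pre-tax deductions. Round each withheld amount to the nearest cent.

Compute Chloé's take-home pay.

$1,748.68

Gross pay: 39 × $59.86 = $2,334.54
Pension contribution: $2,334.54 × 0.0983 = $229.49
Taxable wages = $2,334.54 − $229.49 = $2,105.05
Municipal income tax: $2,105.05 × 0.021 = $44.21
SDI: $2,334.54 × 0.003 = $7.00
Paid family leave insurance: $2,334.54 × 0.01 = $23.35
Employee stock purchase plan: $2,334.54 × 0.03 = $70.04
Charity payroll deduction: $211.77
Total deductions = $229.49 + $44.21 + $7.00 + $23.35 + $70.04 + $211.77 = $585.86
Net pay = $2,334.54 − $585.86 = $1,748.68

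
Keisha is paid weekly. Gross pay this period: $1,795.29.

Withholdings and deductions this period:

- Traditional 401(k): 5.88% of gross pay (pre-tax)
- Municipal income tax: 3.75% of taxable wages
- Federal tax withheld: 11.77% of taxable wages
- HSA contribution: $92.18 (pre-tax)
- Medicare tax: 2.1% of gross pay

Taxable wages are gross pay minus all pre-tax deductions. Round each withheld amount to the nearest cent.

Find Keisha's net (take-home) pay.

$1,311.91

Traditional 401(k): $1,795.29 × 0.0588 = $105.56
HSA contribution: $92.18
Pre-tax total = $105.56 + $92.18 = $197.74
Taxable wages = $1,795.29 − $197.74 = $1,597.55
Municipal income tax: $1,597.55 × 0.0375 = $59.91
Federal tax withheld: $1,597.55 × 0.1177 = $188.03
Medicare tax: $1,795.29 × 0.021 = $37.70
Total deductions = $105.56 + $92.18 + $59.91 + $188.03 + $37.70 = $483.38
Net pay = $1,795.29 − $483.38 = $1,311.91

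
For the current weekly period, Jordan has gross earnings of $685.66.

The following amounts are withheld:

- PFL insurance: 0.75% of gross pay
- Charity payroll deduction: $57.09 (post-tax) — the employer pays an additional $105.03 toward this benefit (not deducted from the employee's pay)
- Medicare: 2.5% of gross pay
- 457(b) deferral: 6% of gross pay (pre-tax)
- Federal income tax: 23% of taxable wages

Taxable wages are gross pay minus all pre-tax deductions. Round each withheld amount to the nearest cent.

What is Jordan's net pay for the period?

457(b) deferral: $685.66 × 0.06 = $41.14
Taxable wages = $685.66 − $41.14 = $644.52
Federal income tax: $644.52 × 0.23 = $148.24
Medicare: $685.66 × 0.025 = $17.14
PFL insurance: $685.66 × 0.0075 = $5.14
Charity payroll deduction: $57.09
(Employer's $105.03 toward charity payroll deduction is not withheld from the employee.)
Total deductions = $41.14 + $148.24 + $17.14 + $5.14 + $57.09 = $268.75
Net pay = $685.66 − $268.75 = $416.91

$416.91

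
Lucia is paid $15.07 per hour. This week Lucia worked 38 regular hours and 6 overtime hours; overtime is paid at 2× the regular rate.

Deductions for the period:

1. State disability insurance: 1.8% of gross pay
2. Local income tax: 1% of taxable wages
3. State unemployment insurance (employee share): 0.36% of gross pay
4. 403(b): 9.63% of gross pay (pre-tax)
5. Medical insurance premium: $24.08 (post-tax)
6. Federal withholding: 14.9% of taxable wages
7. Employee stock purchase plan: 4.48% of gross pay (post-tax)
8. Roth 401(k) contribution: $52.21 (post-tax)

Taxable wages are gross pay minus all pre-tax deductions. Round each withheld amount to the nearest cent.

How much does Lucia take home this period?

Regular pay: 38 × $15.07 = $572.66
Overtime pay: 6 × $15.07 × 2 = $180.84
Gross pay = $572.66 + $180.84 = $753.50
403(b): $753.50 × 0.0963 = $72.56
Taxable wages = $753.50 − $72.56 = $680.94
Federal withholding: $680.94 × 0.149 = $101.46
Local income tax: $680.94 × 0.01 = $6.81
State unemployment insurance (employee share): $753.50 × 0.0036 = $2.71
State disability insurance: $753.50 × 0.018 = $13.56
Medical insurance premium: $24.08
Employee stock purchase plan: $753.50 × 0.0448 = $33.76
Roth 401(k) contribution: $52.21
Total deductions = $72.56 + $101.46 + $6.81 + $2.71 + $13.56 + $24.08 + $33.76 + $52.21 = $307.15
Net pay = $753.50 − $307.15 = $446.35

$446.35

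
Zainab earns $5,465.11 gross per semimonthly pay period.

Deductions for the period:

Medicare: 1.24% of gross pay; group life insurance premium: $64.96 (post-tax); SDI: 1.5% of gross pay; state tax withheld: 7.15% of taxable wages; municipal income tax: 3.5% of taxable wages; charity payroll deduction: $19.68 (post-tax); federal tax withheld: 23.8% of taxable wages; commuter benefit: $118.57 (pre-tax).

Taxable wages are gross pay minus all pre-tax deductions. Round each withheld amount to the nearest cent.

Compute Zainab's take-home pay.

Commuter benefit: $118.57
Taxable wages = $5,465.11 − $118.57 = $5,346.54
Municipal income tax: $5,346.54 × 0.035 = $187.13
State tax withheld: $5,346.54 × 0.0715 = $382.28
Federal tax withheld: $5,346.54 × 0.238 = $1,272.48
SDI: $5,465.11 × 0.015 = $81.98
Medicare: $5,465.11 × 0.0124 = $67.77
Charity payroll deduction: $19.68
Group life insurance premium: $64.96
Total deductions = $118.57 + $187.13 + $382.28 + $1,272.48 + $81.98 + $67.77 + $19.68 + $64.96 = $2,194.85
Net pay = $5,465.11 − $2,194.85 = $3,270.26

$3,270.26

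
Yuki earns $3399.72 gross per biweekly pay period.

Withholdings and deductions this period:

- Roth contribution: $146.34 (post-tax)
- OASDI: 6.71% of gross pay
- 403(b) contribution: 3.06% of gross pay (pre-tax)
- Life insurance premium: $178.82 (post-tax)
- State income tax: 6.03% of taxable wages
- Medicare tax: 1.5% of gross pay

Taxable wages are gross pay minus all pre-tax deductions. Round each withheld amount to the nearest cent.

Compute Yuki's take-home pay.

$2492.68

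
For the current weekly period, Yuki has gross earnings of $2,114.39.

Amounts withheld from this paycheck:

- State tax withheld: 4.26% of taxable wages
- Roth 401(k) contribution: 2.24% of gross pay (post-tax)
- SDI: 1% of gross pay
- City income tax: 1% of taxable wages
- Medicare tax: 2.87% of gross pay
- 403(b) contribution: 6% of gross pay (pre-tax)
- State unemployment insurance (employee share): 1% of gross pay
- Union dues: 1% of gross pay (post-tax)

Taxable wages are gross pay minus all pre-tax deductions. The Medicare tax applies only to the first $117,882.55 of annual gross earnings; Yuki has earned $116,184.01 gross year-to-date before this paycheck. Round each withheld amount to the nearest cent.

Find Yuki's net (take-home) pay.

403(b) contribution: $2,114.39 × 0.06 = $126.86
Taxable wages = $2,114.39 − $126.86 = $1,987.53
State tax withheld: $1,987.53 × 0.0426 = $84.67
City income tax: $1,987.53 × 0.01 = $19.88
State unemployment insurance (employee share): $2,114.39 × 0.01 = $21.14
Medicare tax: only $117,882.55 − $116,184.01 = $1,698.54 of this check is subject → $1,698.54 × 0.0287 = $48.75
SDI: $2,114.39 × 0.01 = $21.14
Union dues: $2,114.39 × 0.01 = $21.14
Roth 401(k) contribution: $2,114.39 × 0.0224 = $47.36
Total deductions = $126.86 + $84.67 + $19.88 + $21.14 + $48.75 + $21.14 + $21.14 + $47.36 = $390.94
Net pay = $2,114.39 − $390.94 = $1,723.45

$1,723.45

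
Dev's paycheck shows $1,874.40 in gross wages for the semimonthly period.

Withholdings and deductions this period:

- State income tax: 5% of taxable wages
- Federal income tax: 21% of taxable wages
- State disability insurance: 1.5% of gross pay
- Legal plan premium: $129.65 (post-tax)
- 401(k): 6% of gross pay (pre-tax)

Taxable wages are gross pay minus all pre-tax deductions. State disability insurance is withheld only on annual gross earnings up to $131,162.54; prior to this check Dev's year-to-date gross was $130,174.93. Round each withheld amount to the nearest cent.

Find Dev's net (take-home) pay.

401(k): $1,874.40 × 0.06 = $112.46
Taxable wages = $1,874.40 − $112.46 = $1,761.94
State income tax: $1,761.94 × 0.05 = $88.10
Federal income tax: $1,761.94 × 0.21 = $370.01
State disability insurance: only $131,162.54 − $130,174.93 = $987.61 of this check is subject → $987.61 × 0.015 = $14.81
Legal plan premium: $129.65
Total deductions = $112.46 + $88.10 + $370.01 + $14.81 + $129.65 = $715.03
Net pay = $1,874.40 − $715.03 = $1,159.37

$1,159.37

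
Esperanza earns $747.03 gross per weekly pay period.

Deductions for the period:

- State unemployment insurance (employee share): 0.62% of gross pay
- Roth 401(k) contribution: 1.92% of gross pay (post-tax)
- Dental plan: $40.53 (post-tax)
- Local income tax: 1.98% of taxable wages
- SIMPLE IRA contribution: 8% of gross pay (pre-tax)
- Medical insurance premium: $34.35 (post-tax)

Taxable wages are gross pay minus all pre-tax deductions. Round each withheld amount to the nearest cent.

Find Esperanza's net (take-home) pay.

SIMPLE IRA contribution: $747.03 × 0.08 = $59.76
Taxable wages = $747.03 − $59.76 = $687.27
Local income tax: $687.27 × 0.0198 = $13.61
State unemployment insurance (employee share): $747.03 × 0.0062 = $4.63
Roth 401(k) contribution: $747.03 × 0.0192 = $14.34
Medical insurance premium: $34.35
Dental plan: $40.53
Total deductions = $59.76 + $13.61 + $4.63 + $14.34 + $34.35 + $40.53 = $167.22
Net pay = $747.03 − $167.22 = $579.81

$579.81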